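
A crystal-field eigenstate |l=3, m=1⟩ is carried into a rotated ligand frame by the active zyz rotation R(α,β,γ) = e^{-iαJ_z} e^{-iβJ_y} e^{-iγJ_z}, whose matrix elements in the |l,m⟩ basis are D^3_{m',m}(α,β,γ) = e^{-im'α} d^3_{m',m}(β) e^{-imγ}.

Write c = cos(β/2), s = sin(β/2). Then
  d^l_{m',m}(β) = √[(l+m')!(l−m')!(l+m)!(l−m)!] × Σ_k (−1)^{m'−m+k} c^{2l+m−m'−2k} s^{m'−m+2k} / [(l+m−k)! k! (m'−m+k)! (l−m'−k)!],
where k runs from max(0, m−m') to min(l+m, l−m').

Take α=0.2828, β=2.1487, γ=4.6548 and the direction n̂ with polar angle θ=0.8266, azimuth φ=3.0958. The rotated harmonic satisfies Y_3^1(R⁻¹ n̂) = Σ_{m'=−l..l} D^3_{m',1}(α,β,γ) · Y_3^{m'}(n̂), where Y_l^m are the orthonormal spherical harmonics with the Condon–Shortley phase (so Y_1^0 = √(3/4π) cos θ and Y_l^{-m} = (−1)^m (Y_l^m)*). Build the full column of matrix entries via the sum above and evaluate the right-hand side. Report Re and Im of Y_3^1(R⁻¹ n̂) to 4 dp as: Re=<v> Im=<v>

Re=0.2591 Im=0.2295

Need the full column D^3_{m',1} for m'=−3..3 at α=0.2828, β=2.1487, γ=4.6548.
cos(β/2)=0.476304, sin(β/2)=0.879281
d^3_{-3,1}: single k=4 term ⇒ +0.525199;  D = -0.413351+0.323999i
d^3_{-2,1}: k∈[3..4] ⇒ +0.464585 -0.791629 = -0.327045;  D = +0.190872-0.265567i
d^3_{-1,1}: k∈[2..4] ⇒ +0.238750 -1.084847 +0.462131 = -0.383966;  D = +0.128188-0.361936i
d^3_{0,1}: k∈[1..3] ⇒ +0.074669 -0.763391 +0.867187 = +0.178465;  D = -0.010272+0.178169i
d^3_{1,1}: k∈[0..2] ⇒ +0.011676 -0.318333 +0.813635 = +0.506979;  D = +0.113214+0.494176i
d^3_{2,1}: k∈[0..1] ⇒ -0.068163 +0.464585 = +0.396422;  D = +0.192836+0.346359i
d^3_{3,1}: single k=0 term ⇒ +0.154112;  D = +0.109562+0.108382i
Y_3^{m'}(θ=0.8266,φ=3.0958) and Σ D·Y over m':
  (-0.4134+0.3240i)·(-0.1645-0.0227i)  (+0.1909-0.2656i)·(+0.3731+0.0343i)  (+0.1282-0.3619i)·(-0.3074-0.0141i)  (-0.0103+0.1782i)·(-0.1784+0.0000i)  (+0.1132+0.4942i)·(+0.3074-0.0141i)  (+0.1928+0.3464i)·(+0.3731-0.0343i)  (+0.1096+0.1084i)·(+0.1645-0.0227i)
Y_3^1(R⁻¹ n̂) = +0.259073+0.229463i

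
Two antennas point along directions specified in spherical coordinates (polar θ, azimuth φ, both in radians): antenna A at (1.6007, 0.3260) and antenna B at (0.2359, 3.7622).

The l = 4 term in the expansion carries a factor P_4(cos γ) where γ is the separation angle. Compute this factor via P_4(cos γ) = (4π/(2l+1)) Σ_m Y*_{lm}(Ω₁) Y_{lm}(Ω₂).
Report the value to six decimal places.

Term-by-term m-sum for l=4 (normalisation 4π/9 = 1.396263):
  [-4]  conj(Y_{4,-4})(Ω₁) = +0.116462+0.426113i ; Y_{4,-4}(Ω₂) = -0.001044-0.000809i ; Δ = +0.000223-0.000539i
  [-3]  conj(Y_{4,-3})(Ω₁) = -0.020880-0.030997i ; Y_{4,-3}(Ω₂) = +0.004458+0.014884i ; Δ = +0.000368-0.000449i
  [-2]  conj(Y_{4,-2})(Ω₁) = -0.264003-0.201531i ; Y_{4,-2}(Ω₂) = +0.033223-0.097126i ; Δ = -0.028345+0.018946i
  [-1]  conj(Y_{4,-1})(Ω₁) = +0.040098+0.013556i ; Y_{4,-1}(Ω₂) = -0.316396+0.226168i ; Δ = -0.015753+0.004780i
  [+0]  conj(Y_{4,0})(Ω₁) = +0.314523-0.000000i ; Y_{4,0}(Ω₂) = +0.626194+0.000000i ; Δ = +0.196952+0.000000i
  [+1]  conj(Y_{4,1})(Ω₁) = -0.040098+0.013556i ; Y_{4,1}(Ω₂) = +0.316396+0.226168i ; Δ = -0.015753-0.004780i
  [+2]  conj(Y_{4,2})(Ω₁) = -0.264003+0.201531i ; Y_{4,2}(Ω₂) = +0.033223+0.097126i ; Δ = -0.028345-0.018946i
  [+3]  conj(Y_{4,3})(Ω₁) = +0.020880-0.030997i ; Y_{4,3}(Ω₂) = -0.004458+0.014884i ; Δ = +0.000368+0.000449i
  [+4]  conj(Y_{4,4})(Ω₁) = +0.116462-0.426113i ; Y_{4,4}(Ω₂) = -0.001044+0.000809i ; Δ = +0.000223+0.000539i
Accumulated sum +0.109940-0.000000i; after 4π/(2l+1) scaling, +0.153505-0.000000i ⇒ P_4 = 0.153505

0.153505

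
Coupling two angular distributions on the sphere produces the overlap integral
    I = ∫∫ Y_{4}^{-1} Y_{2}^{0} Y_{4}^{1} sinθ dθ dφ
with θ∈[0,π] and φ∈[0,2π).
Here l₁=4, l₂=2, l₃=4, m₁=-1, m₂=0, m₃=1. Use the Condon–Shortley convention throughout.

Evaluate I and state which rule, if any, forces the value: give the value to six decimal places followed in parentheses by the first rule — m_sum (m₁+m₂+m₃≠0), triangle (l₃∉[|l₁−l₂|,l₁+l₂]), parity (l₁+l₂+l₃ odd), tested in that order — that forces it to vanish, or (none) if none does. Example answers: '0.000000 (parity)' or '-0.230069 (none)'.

-0.139264 (none)

m-sum 0 ✓  L=10 even ✓  2≤4≤6 ✓
Π(2lᵢ+1) = 9×5×9 = 405
triangle coeff Δ(4,2,4) = 1/13860
Σ_t [0,2]: t=0:+1/192 t=1:−1/36 t=2:+1/192 = -5/288
(3j)²=20/693 [(4 2 4; 0 0 0)], sign=-1
Σ_t [0,2]: t=0:+1/480 t=1:−1/48 t=2:+1/144 = -17/1440
(3j)²=289/13860 [(4 2 4; -1 0 1)], sign=+1
⇒ 4πI² = 1445/5929
I = (-1)√(1445/5929/(4π)) = -0.13926381
No selection rule forces the value: the integral is nonzero (none).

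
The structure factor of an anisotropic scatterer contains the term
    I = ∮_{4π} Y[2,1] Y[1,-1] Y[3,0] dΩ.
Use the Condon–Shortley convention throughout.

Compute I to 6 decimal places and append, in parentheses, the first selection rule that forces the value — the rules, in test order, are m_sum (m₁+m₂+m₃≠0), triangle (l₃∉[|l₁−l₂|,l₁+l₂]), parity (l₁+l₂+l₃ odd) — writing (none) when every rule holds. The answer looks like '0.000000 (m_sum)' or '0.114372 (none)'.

Checks pass: Σm=0; 6 even; l₃=3∈[1,3].
(2·2+1)(2·1+1)(2·3+1) = 105
Δ: 0! 4! 2! / 7! → 1/105
sum: t=0:+1/4 = 1/4
3j²(2 1 3; 0 0 0) = Δ·Π!·Σ² = 3/35  (sign -1)
sum: t=0:+1/12 = 1/12
3j²(2 1 3; 1 -1 0) = Δ·Π!·Σ² = 1/35  (sign -1)
combine: 4πI² = 105·3/35·1/35 = 9/35
take √, sign +1: I = 0.14304817
No selection rule forces the value: the integral is nonzero (none).

0.143048 (none)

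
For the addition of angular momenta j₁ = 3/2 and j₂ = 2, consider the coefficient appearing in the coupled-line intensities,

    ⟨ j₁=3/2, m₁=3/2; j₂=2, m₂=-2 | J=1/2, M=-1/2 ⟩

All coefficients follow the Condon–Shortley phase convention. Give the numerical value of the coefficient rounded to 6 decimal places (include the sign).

triangle: 3!*0!*1!/5! = 6/120
(j±m)!: 3!*0!*0!*4!*0!*1! = 144
prefactor² = (2J+1)*Δ*N² = 72/5
  k=0: +1/(0!*3!*0!*0!*0!*1!) = 1/6
Σ = 1/6  ⇒  CG² = 72/5*(1/6)² = 2/5
CG = +√(2/5) = +0.632456

+√(2/5) ≈ +0.632456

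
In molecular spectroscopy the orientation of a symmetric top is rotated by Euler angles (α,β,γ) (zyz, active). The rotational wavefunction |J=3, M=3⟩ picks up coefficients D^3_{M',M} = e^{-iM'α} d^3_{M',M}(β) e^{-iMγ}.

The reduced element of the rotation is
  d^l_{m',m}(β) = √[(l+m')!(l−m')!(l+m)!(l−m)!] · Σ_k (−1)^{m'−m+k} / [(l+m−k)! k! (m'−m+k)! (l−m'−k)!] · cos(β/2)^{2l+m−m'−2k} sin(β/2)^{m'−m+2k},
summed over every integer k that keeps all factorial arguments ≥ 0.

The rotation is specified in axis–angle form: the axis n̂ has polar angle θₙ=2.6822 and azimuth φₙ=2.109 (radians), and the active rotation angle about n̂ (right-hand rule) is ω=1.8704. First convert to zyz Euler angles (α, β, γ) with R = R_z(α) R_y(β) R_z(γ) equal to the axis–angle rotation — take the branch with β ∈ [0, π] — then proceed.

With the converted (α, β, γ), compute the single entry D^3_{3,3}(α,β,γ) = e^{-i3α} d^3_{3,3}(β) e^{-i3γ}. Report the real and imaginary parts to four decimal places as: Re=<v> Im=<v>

Re=0.3645 Im=-0.5557

Axis–angle → zyz. n̂ = (sinθₙcosφₙ, sinθₙsinφₙ, cosθₙ) = (-0.227286, +0.380720, -0.896322), ω = 1.8704.
R = I cosω + sinω [n̂]ₓ + (1−cosω) n̂n̂ᵀ gives
  R = [-0.228236, +0.744322, +0.627609; -0.968466, -0.107414, -0.224803; -0.099912, -0.659126, +0.745366]
β = atan2(√(R₁₃²+R₂₃²), R₃₃) = 0.729712; α = atan2(R₂₃, R₁₃) mod 2π = 5.939234; γ = atan2(R₃₂, −R₃₁) mod 2π = 4.862826
First d^3_{3,3}(β=0.7297), then the phase factors e^{-i(3)α} and e^{-i(3)γ}:
With c≡cos(β/2)=0.934175 and s≡sin(β/2)=0.356815, N=[720·1·720·1]^{1/2}=720.000000
k∈{0} keeps every argument non-negative
  k=0: (−1)^0·720.0000/(720)·0.9342^6·0.3568^0 = +0.664614
d^3_{3,3}(0.7297) = +0.664614
D = (+0.513228+0.858252i)·(+0.664614)·(-0.436147-0.899876i) = +0.364526-0.555727i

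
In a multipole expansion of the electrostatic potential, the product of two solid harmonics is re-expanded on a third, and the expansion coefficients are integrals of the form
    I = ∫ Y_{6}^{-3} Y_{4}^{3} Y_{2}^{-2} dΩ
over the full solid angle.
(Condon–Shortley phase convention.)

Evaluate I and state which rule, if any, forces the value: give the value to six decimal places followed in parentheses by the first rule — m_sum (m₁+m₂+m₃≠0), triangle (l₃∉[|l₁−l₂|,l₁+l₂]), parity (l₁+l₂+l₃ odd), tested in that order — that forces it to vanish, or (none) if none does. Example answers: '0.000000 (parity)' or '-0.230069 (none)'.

0.000000 (m_sum)

Σmᵢ = -2 ≠ 0, so the φ-integral vanishes; I = 0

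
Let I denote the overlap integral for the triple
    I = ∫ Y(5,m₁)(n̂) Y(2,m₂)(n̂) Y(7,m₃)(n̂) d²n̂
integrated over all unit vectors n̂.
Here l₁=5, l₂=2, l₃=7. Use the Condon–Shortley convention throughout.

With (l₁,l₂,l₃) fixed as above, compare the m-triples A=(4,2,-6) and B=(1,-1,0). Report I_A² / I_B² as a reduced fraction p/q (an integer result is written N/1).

Shared (l₁,l₂,l₃)=(5,2,7): N and (l;000)² cancel in I_A²/I_B².
A: Δ = 0!·10!·4!/15! = 1/15015; Racah Σ t=0..0: t=0:+1/8709120 = 1/8709120; ⇒ 3j(5 2 7; 4 2 -6)² = 1/21, sgn -1
B: Δ = 0!·10!·4!/15! = 1/15015; Racah Σ t=0..0: t=0:+1/103680 = 1/103680; ⇒ 3j(5 2 7; 1 -1 0)² = 7/429, sgn -1
I_A²/I_B² = (1/21)/(7/429) = 143/49

143/49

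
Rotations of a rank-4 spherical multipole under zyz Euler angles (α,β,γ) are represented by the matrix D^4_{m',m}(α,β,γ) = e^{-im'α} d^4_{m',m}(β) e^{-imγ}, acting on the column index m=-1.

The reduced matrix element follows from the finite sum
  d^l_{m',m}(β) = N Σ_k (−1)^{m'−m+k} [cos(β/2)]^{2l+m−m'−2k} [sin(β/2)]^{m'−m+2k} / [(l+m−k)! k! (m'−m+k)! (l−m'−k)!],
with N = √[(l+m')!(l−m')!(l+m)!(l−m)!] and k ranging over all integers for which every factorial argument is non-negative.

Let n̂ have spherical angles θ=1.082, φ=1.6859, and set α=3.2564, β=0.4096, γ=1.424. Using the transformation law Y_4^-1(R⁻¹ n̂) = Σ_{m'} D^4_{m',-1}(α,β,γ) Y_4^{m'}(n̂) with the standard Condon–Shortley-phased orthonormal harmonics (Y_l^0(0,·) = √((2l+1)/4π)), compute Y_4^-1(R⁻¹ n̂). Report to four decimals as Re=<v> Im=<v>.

Re=0.3122 Im=0.0193

Need the full column D^4_{m',-1} for m'=−4..4 at α=3.2564, β=0.4096, γ=1.4240.
cos(β/2)=0.979102, sin(β/2)=0.203371
d^4_{-4,-1}: single k=3 term ⇒ +0.056637;  D = -0.017409+0.053895i
d^4_{-3,-1}: k∈[2..3] ⇒ +0.289212 -0.020796 = +0.268416;  D = +0.052701-0.263191i
d^4_{-2,-1}: k∈[1..3] ⇒ +0.744253 -0.160552 +0.004618 = +0.588319;  D = -0.048668+0.586303i
d^4_{-1,-1}: k∈[0..3] ⇒ +0.844544 -0.546560 +0.047162 -0.000678 = +0.344468;  D = -0.011017-0.344292i
d^4_{0,-1}: k∈[0..3] ⇒ -0.784512 +0.203083 -0.008762 +0.000063 = -0.590127;  D = -0.086318-0.583780i
d^4_{1,-1}: k∈[0..3] ⇒ +0.364373 -0.047162 +0.001017 -0.000003 = +0.318226;  D = -0.082303-0.307398i
d^4_{2,-1}: k∈[0..2] ⇒ -0.107034 +0.006927 -0.000060 = -0.100167;  D = -0.036820-0.093155i
d^4_{3,-1}: k∈[0..1] ⇒ +0.020796 -0.000538 = +0.020258;  D = -0.009556-0.017863i
d^4_{4,-1}: single k=0 term ⇒ -0.002444;  D = -0.001392-0.002008i
Y_4^{m'}(θ=1.082,φ=1.6859) and Σ D·Y over m':
  (-0.0174+0.0539i)·(+0.2409-0.1195i)  (+0.0527-0.2632i)·(+0.1369+0.3806i)  (-0.0487+0.5863i)·(-0.1380+0.0323i)  (-0.0110-0.3443i)·(+0.0328+0.2838i)  (-0.0863-0.5838i)·(-0.2024+0.0000i)  (-0.0823-0.3074i)·(-0.0328+0.2838i)  (-0.0368-0.0932i)·(-0.1380-0.0323i)  (-0.0096-0.0179i)·(-0.1369+0.3806i)  (-0.0014-0.0020i)·(+0.2409+0.1195i)
Y_4^-1(R⁻¹ n̂) = +0.312224+0.019277i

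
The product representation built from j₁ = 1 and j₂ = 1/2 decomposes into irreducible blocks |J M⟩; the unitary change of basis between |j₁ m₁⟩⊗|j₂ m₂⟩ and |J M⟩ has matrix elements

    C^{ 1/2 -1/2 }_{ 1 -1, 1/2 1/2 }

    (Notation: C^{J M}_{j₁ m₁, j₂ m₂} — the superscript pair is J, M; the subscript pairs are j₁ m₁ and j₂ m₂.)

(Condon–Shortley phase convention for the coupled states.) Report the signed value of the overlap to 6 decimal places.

triangle: 1!·1!·0!/3! = 1/6
(j±m)!: 0!·2!·1!·0!·0!·1! = 2
prefactor² = (2J+1)·Δ·N² = 2/3
  k=1: −1/(1!·0!·1!·0!·0!·0!) = -1
Σ = -1  ⇒  CG² = 2/3·(-1)² = 2/3
CG = −√(2/3) = -0.816497

-0.816497  (= −√(2/3))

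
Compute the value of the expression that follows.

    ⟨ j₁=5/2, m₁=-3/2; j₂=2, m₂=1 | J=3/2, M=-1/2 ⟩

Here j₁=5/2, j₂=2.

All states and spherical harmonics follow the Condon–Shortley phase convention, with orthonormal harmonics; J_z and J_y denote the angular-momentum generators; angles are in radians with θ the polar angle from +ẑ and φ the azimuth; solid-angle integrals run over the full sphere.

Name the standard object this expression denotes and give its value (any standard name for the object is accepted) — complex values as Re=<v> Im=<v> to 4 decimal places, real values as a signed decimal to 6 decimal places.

This is a Clebsch–Gordan (vector-coupling) coefficient.
√[4·3!2!1!/7! · 1!4!3!1!1!2!] = √(96/35)
  +(−1)^2/∏(2,1,2,1,0,0)! = 1/4  (running 1/4)
  +(−1)^3/∏(3,0,1,0,1,1)! = -1/6  (running 1/12)
⟨..|..⟩ = √(96/35)·(1/12) = +0.138013

Clebsch–Gordan coefficient, +√(2/105) ≈ +0.138013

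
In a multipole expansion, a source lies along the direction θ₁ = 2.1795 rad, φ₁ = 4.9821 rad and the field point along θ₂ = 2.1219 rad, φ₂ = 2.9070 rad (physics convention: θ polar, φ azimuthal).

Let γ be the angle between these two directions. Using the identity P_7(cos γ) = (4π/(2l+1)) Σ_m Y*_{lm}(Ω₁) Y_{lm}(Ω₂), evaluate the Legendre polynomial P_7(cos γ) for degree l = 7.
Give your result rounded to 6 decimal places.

0.082696

Expand P_7 via completeness: Σ_{m} conj(Y_{7,m}) at Ω₁ times Y_{7,m} at Ω₂ —
  m=-7: Y*=-0.11883 - 0.03901j  Y=0.01161 - 0.16247j  product -0.00772 + 0.01885j
  m=-6: Y*=-0.01548 + 0.32580j  Y=-0.06088 - 0.36962j  product 0.12136 - 0.01411j
  m=-5: Y*=0.43233 - 0.09770j  Y=-0.16361 - 0.38933j  product -0.10877 - 0.15234j
  m=-4: Y*=-0.11227 - 0.20951j  Y=-0.06754 - 0.09216j  product -0.01173 + 0.02450j
  m=-3: Y*=0.14554 - 0.13879j  Y=0.22666 + 0.19238j  product 0.05969 - 0.00346j
  m=-2: Y*=-0.29337 - 0.17562j  Y=0.23390 + 0.11857j  product -0.04779 - 0.07586j
  m=-1: Y*=0.01700 - 0.06149j  Y=-0.19291 - 0.04610j  product -0.00611 + 0.01108j
  m=+0: Y*=-0.34764 + 0.00000j  Y=-0.29009 + 0.00000j  product 0.10085 + 0.00000j
  m=+1: Y*=-0.01700 - 0.06149j  Y=0.19291 - 0.04610j  product -0.00611 - 0.01108j
  m=+2: Y*=-0.29337 + 0.17562j  Y=0.23390 - 0.11857j  product -0.04779 + 0.07586j
  m=+3: Y*=-0.14554 - 0.13879j  Y=-0.22666 + 0.19238j  product 0.05969 + 0.00346j
  m=+4: Y*=-0.11227 + 0.20951j  Y=-0.06754 + 0.09216j  product -0.01173 - 0.02450j
  m=+5: Y*=-0.43233 - 0.09770j  Y=0.16361 - 0.38933j  product -0.10877 + 0.15234j
  m=+6: Y*=-0.01548 - 0.32580j  Y=-0.06088 + 0.36962j  product 0.12136 + 0.01411j
  m=+7: Y*=0.11883 - 0.03901j  Y=-0.01161 - 0.16247j  product -0.00772 - 0.01885j
Accumulated sum 0.09871 + 0.00000j; after 4π/(2l+1) scaling, 0.08270 + 0.00000j ⇒ P_7 = 0.082696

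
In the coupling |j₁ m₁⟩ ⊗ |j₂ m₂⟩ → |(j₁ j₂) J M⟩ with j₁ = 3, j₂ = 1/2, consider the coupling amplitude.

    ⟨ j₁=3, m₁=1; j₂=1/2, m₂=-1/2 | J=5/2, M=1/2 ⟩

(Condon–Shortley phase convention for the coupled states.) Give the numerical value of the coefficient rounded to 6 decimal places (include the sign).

+√(4/7) = +0.755929

√[6·1!5!0!/7! · 4!2!0!1!3!2!] = √(576/7)
  +(−1)^0/∏(0,1,2,0,3,0)! = 1/12  (running 1/12)
⟨..|..⟩ = √(576/7)·(1/12) = +0.755929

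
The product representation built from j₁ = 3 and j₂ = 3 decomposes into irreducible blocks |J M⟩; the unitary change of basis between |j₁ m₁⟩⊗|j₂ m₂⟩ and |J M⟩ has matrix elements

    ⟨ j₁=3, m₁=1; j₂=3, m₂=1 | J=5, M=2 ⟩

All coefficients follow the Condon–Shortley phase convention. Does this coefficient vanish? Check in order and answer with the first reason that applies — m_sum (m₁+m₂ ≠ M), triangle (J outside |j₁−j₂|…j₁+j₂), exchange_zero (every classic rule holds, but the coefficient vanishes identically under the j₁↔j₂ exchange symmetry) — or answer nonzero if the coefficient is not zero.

exchange_zero

m-sum: m₁+m₂ = 1+1 = 2, M = 2  ✓
triangle: |j₁−j₂| = 0 ≤ J = 5 ≤ j₁+j₂ = 6  ✓
exchange: j₁=j₂ and m₁=m₂, and (−1)^(j₁+j₂−J) = (−1)^1 = −1 forces ⟨j₁m₁;j₂m₂|JM⟩ = −⟨j₂m₂;j₁m₁|JM⟩ = −⟨j₁m₁;j₂m₂|JM⟩ ⇒ the coefficient vanishes identically
Racah sum check: Σ_k collapses to 0 ⇒ CG = 0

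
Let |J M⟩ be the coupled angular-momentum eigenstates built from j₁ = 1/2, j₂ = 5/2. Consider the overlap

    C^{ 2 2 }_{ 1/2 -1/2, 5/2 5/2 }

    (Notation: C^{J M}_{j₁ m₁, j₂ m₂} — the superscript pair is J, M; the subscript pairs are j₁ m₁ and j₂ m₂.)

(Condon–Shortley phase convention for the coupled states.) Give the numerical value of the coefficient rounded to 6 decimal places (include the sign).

-0.912871  (= −√(5/6))

√[5·1!0!4!/6! · 0!1!5!0!4!0!] = √(480)
  +(−1)^1/∏(1,0,0,4,0,0)! = -1/24  (running -1/24)
⟨..|..⟩ = √(480)·(-1/24) = -0.912871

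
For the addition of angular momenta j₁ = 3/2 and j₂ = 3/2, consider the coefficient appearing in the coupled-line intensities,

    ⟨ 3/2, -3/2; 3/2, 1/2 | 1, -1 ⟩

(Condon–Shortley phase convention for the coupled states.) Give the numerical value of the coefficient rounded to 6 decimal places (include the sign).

+√(3/10) = +0.547723

√[3·2!1!1!/5! · 0!3!2!1!0!2!] = √(6/5)
  +(−1)^2/∏(2,0,1,0,0,1)! = 1/2  (running 1/2)
⟨..|..⟩ = √(6/5)·(1/2) = +0.547723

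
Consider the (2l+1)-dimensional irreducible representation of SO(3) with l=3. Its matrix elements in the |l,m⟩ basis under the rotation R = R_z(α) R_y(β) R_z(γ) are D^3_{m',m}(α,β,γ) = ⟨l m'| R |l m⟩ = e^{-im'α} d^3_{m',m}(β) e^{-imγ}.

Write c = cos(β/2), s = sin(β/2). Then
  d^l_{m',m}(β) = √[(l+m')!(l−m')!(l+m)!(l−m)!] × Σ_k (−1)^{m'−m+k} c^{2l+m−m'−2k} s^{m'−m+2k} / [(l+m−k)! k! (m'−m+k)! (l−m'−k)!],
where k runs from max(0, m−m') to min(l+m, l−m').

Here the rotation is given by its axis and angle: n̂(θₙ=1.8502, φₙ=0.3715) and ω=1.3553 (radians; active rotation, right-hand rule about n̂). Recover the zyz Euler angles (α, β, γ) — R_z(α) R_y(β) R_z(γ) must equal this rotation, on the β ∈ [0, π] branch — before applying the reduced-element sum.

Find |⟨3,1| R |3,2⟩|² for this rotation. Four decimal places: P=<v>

P=0.0075

Axis–angle → zyz. n̂ = (sinθₙcosφₙ, sinθₙsinφₙ, cosθₙ) = (+0.895649, +0.348936, -0.275782), ω = 1.3553.
R = I cosω + sinω [n̂]ₓ + (1−cosω) n̂n̂ᵀ gives
  R = [+0.844486, +0.515100, +0.146678; -0.023707, +0.309553, -0.950587; -0.535052, +0.799280, +0.273625]
β = atan2(√(R₁₃²+R₂₃²), R₃₃) = 1.293636; α = atan2(R₂₃, R₁₃) mod 2π = 4.865484; γ = atan2(R₃₂, −R₃₁) mod 2π = 0.980892
Split into d^3_{1,2}(β=1.2936) × two z-phases.
c=cos(1.293636/2)=0.798005, s=sin(1.293636/2)=0.602650; N=√[24·2·120·1]=75.894664
The bounds max(0,m−m')=1 and min(l+m,l−m')=2 give 2 terms
  k=1: (−1)^0·75.8947/(24)·0.7980^5·0.6027^1 = +0.616729
  k=2: (−1)^1·75.8947/(12)·0.7980^3·0.6027^3 = -0.703467
d^3_{1,2}(1.2936) = +0.616729 -0.703467 = -0.086738
|D^3_{1,2}|² = |d^3_{1,2}(β)|² = (-0.086738)² = 0.007523 (the z-rotation phases have unit modulus)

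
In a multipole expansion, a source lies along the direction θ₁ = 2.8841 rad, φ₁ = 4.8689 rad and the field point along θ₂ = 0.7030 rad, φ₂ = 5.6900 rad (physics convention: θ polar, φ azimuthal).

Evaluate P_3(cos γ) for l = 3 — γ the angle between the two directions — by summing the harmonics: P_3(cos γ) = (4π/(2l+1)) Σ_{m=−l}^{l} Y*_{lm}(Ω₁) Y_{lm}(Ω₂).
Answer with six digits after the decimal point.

0.326336

Term-by-term m-sum for l=3 (normalisation 4π/7 = 1.795196):
  term(m=-3) = -0.00060 - 0.00049j   from Y*(Ω₁)=-0.00312 + 0.00614j, Y(Ω₂)=-0.02337 + 0.11030j
  term(m=-2) = 0.00149 + 0.02083j   from Y*(Ω₁)=0.06098 + 0.01974j, Y(Ω₂)=0.12222 + 0.30210j
  term(m=-1) = 0.08227 - 0.08836j   from Y*(Ω₁)=0.04715 - 0.29882j, Y(Ω₂)=0.33092 + 0.22310j
  term(m=+0) = 0.01547 + 0.00000j   from Y*(Ω₁)=-0.60473 + 0.00000j, Y(Ω₂)=-0.02559 + 0.00000j
  term(m=+1) = 0.08227 + 0.08836j   from Y*(Ω₁)=-0.04715 - 0.29882j, Y(Ω₂)=-0.33092 + 0.22310j
  term(m=+2) = 0.00149 - 0.02083j   from Y*(Ω₁)=0.06098 - 0.01974j, Y(Ω₂)=0.12222 - 0.30210j
  term(m=+3) = -0.00060 + 0.00049j   from Y*(Ω₁)=0.00312 + 0.00614j, Y(Ω₂)=0.02337 + 0.11030j
Total Σ_m = 0.18178 + 0.00000j. Multiply by 1.795196: 0.32634 + 0.00000j. P_3(cos γ) = 0.326336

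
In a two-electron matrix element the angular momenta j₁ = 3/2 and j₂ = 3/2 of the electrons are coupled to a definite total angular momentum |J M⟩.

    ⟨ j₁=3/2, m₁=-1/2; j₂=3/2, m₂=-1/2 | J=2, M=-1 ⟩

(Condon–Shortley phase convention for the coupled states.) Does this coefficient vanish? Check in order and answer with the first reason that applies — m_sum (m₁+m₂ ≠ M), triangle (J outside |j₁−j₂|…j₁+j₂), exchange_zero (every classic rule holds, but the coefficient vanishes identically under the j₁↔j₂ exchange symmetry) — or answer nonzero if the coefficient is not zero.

exchange_zero

m-sum: m₁+m₂ = -1/2+(-1/2) = -1, M = -1  ✓
triangle: |j₁−j₂| = 0 ≤ J = 2 ≤ j₁+j₂ = 3  ✓
exchange: j₁=j₂ and m₁=m₂, and (−1)^(j₁+j₂−J) = (−1)^1 = −1 forces ⟨j₁m₁;j₂m₂|JM⟩ = −⟨j₂m₂;j₁m₁|JM⟩ = −⟨j₁m₁;j₂m₂|JM⟩ ⇒ the coefficient vanishes identically
Racah sum check: Σ_k collapses to 0 ⇒ CG = 0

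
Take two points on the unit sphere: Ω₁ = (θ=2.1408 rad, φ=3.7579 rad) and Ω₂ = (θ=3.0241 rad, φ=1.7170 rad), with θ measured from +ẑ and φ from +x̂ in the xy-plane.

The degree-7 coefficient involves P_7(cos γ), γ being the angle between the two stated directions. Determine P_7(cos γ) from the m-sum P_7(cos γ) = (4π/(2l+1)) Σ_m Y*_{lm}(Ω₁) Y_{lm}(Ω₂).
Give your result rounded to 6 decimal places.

Term-by-term m-sum for l=7 (normalisation 4π/15 = 0.837758):
  m=-7: (0.058133, 0.138177) × (0.000000, 0.000000) = (-0.000000, 0.000000)  (running Σ = (-0.000000, 0.000000))
  m=-6: (0.305323, 0.189831) × (0.000003, -0.000004) = (0.000002, -0.000001)  (running Σ = (0.000002, -0.000001))
  m=-5: (0.431548, -0.025948) × (-0.000064, -0.000071) = (-0.000030, -0.000029)  (running Σ = (-0.000028, -0.000030))
  m=-4: (0.121902, -0.097846) × (-0.001127, 0.000746) = (-0.000064, 0.000201)  (running Σ = (-0.000092, 0.000172))
  m=-3: (-0.074189, 0.259834) × (0.005828, 0.012424) = (-0.003660, 0.000593)  (running Σ = (-0.003753, 0.000764))
  m=-2: (0.097409, 0.276973) × (0.093245, -0.028070) = (0.016858, 0.023092)  (running Σ = (0.013105, 0.023856))
  m=-1: (-0.128587, -0.091084) × (-0.063498, -0.431213) = (-0.031112, 0.061232)  (running Σ = (-0.018007, 0.085088))
  m=0: (-0.315306, -0.000000) × (-0.891270, 0.000000) = (0.281023, 0.000000)  (running Σ = (0.263016, 0.085088))
  m=1: (0.128587, -0.091084) × (0.063498, -0.431213) = (-0.031112, -0.061232)  (running Σ = (0.231904, 0.023856))
  m=2: (0.097409, -0.276973) × (0.093245, 0.028070) = (0.016858, -0.023092)  (running Σ = (0.248762, 0.000764))
  m=3: (0.074189, 0.259834) × (-0.005828, 0.012424) = (-0.003660, -0.000593)  (running Σ = (0.245102, 0.000172))
  m=4: (0.121902, 0.097846) × (-0.001127, -0.000746) = (-0.000064, -0.000201)  (running Σ = (0.245037, -0.000030))
  m=5: (-0.431548, -0.025948) × (0.000064, -0.000071) = (-0.000030, 0.000029)  (running Σ = (0.245008, -0.000001))
  m=6: (0.305323, -0.189831) × (0.000003, 0.000004) = (0.000002, 0.000001)  (running Σ = (0.245009, 0.000000))
  m=7: (-0.058133, 0.138177) × (-0.000000, 0.000000) = (-0.000000, -0.000000)  (running Σ = (0.245009, 0.000000))
Σ over m = (0.245009, 0.000000); ×(4π/15) → (0.205259, 0.000000). Real part: 0.205259

0.205259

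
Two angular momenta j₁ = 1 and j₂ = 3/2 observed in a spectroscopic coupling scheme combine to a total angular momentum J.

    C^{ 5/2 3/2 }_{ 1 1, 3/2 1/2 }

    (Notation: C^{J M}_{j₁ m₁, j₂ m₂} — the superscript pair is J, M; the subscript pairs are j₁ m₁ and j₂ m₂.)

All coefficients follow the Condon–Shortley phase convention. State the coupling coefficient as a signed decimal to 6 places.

triangle: 0!×2!×3!/6! = 12/720
(j±m)!: 2!×0!×2!×1!×4!×1! = 96
prefactor² = (2J+1)×Δ×N² = 48/5
  k=0: +1/(0!×0!×0!×2!×2!×1!) = 1/4
Σ = 1/4  ⇒  CG² = 48/5×(1/4)² = 3/5
CG = +√(3/5) = +0.774597

+0.774597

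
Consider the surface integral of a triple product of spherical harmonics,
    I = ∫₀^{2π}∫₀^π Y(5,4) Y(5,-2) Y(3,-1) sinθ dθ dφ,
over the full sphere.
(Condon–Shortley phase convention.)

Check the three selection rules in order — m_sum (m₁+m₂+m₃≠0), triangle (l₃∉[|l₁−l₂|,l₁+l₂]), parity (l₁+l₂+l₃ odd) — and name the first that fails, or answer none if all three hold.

m_sum

m₁+m₂+m₃ = 4 − 2 − 1 = 1  ✗
triangle: |5−5|=0 ≤ l₃=3 ≤ 5+5=10
parity: l₁+l₂+l₃ = 13 is odd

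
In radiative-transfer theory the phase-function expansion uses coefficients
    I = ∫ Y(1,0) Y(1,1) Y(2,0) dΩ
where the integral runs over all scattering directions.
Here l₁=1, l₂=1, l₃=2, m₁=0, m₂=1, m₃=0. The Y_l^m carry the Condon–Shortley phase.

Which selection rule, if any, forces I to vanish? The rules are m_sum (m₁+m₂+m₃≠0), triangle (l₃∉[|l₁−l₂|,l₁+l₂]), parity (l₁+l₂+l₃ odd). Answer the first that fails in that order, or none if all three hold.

Σmᵢ = 1  ✗
l₃∈[|l₁−l₂|,l₁+l₂]=[0,2], have l₃=2
Σlᵢ = 4 ⇒ even

m_sum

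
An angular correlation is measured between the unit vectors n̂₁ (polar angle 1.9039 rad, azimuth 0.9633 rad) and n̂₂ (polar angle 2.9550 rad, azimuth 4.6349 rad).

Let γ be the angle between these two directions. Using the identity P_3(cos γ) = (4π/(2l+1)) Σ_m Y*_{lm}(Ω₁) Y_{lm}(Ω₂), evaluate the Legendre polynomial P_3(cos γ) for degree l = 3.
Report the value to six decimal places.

Expand P_3 via completeness: Σ_{m} conj(Y_{3,m}) at Ω₁ times Y_{3,m} at Ω₂ —
  term(m=-3) = +0.000018+0.000938i   from Y*(Ω₁)=-0.341040+0.087697i, Y(Ω₂)=+0.000614-0.002592i
  term(m=-2) = +0.005042-0.008998i   from Y*(Ω₁)=+0.103959-0.279747i, Y(Ω₂)=+0.034147+0.005335i
  term(m=-1) = +0.028147-0.016492i   from Y*(Ω₁)=-0.081141-0.116716i, Y(Ω₂)=-0.017766+0.228810i
  term(m=+0) = -0.201647+0.000000i   from Y*(Ω₁)=+0.300832-0.000000i, Y(Ω₂)=-0.670299+0.000000i
  term(m=+1) = +0.028147+0.016492i   from Y*(Ω₁)=+0.081141-0.116716i, Y(Ω₂)=+0.017766+0.228810i
  term(m=+2) = +0.005042+0.008998i   from Y*(Ω₁)=+0.103959+0.279747i, Y(Ω₂)=+0.034147-0.005335i
  term(m=+3) = +0.000018-0.000938i   from Y*(Ω₁)=+0.341040+0.087697i, Y(Ω₂)=-0.000614-0.002592i
Total Σ_m = -0.135233-0.000000i. Multiply by 1.795196: -0.242769-0.000000i. P_3(cos γ) = -0.242769

-0.242769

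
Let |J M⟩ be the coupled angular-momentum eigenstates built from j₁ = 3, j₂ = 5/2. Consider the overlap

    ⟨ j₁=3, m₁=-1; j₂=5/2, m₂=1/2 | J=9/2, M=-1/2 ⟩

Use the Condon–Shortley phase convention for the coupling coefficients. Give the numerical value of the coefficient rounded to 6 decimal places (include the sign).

triangle: 1!*5!*4!/11! = 2880/39916800
(j±m)!: 2!*4!*3!*2!*4!*5! = 1658880
prefactor² = (2J+1)*Δ*N² = 92160/77
  k=0: +1/(0!*1!*4!*3!*1!*1!) = 1/144
  k=1: −1/(1!*0!*3!*2!*2!*2!) = -1/48
Σ = -1/72  ⇒  CG² = 92160/77*(-1/72)² = 160/693
CG = −√(160/693) = -0.480500

-0.480500  (= −√(160/693))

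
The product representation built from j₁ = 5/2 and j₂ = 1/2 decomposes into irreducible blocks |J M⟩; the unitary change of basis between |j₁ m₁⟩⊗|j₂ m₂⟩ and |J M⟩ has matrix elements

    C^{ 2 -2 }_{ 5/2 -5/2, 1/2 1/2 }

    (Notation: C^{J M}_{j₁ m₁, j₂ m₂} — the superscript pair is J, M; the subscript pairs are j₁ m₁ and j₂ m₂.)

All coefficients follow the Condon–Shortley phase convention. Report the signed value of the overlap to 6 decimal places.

-0.912871

j₁+j₂−J=1  J+j₁−j₂=4  J−j₁+j₂=0  j₁+j₂+J+1=6
(j₁±m₁, j₂±m₂, J±M) = (0,5,1,0,0,4)
P² = 480
sum k=1..1:
  [1] −1/24 = -1/24
S = -1/24
C² = P²·S² = 5/6 ; C = -0.912871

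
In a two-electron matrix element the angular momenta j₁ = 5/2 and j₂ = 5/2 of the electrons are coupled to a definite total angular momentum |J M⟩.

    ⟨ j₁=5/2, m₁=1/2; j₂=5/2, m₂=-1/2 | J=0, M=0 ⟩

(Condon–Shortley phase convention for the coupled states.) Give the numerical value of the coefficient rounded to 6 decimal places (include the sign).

+0.408248  (= +√(1/6))

√[1·5!0!0!/6! · 3!2!2!3!0!0!] = √(24)
  +(−1)^2/∏(2,3,0,0,0,0)! = 1/12  (running 1/12)
⟨..|..⟩ = √(24)·(1/12) = +0.408248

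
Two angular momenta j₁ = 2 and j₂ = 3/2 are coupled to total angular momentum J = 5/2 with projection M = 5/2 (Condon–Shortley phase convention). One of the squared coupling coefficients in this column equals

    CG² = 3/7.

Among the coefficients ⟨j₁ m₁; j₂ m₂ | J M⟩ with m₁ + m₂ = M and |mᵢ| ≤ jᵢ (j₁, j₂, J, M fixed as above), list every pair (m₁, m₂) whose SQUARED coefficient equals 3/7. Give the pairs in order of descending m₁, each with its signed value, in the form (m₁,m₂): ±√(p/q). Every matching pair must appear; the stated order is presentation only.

Admissible pairs with m₁+m₂ = M = 5/2: (1,3/2), (2,1/2)
  (m₁,m₂)=(2,1/2): CG² = 4/7, CG = +√(4/7)
  (m₁,m₂)=(1,3/2): CG² = 3/7, CG = −√(3/7)   ← matches the target
Pairs with CG² = 3/7: (1,3/2): −√(3/7)

(1,3/2): −√(3/7)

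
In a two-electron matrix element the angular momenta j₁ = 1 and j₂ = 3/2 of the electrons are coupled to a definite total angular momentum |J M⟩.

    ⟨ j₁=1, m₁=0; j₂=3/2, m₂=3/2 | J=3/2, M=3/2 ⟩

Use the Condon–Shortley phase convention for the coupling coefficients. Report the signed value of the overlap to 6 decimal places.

√[4·1!1!2!/5! · 1!1!3!0!3!0!] = √(12/5)
  +(−1)^1/∏(1,0,0,2,1,0)! = -1/2  (running -1/2)
⟨..|..⟩ = √(12/5)·(-1/2) = -0.774597

−√(3/5) ≈ -0.774597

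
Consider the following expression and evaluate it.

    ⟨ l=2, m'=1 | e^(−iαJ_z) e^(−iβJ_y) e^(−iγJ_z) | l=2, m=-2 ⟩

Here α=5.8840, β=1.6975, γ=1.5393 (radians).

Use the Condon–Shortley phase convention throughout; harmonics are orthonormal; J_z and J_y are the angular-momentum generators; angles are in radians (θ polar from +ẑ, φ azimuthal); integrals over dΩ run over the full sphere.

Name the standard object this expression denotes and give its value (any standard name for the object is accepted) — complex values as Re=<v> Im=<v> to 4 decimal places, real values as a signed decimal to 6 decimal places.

This is a Wigner D-matrix element — the rotation-matrix element ⟨l m'| R(α,β,γ) |l m⟩ in the angular-momentum basis.
Split into d^2_{1,-2}(β=1.6975) × two z-phases.
Half-angle: c=0.660922, s=0.750455. N=√(6·1·1·24)=12.000000
k: max(0,(-2)−(1))=0 … min(2+(-2),2−(1))=0
  k=0: (−1)^3·12.0000/(6)·0.6609^1·0.7505^3 = -0.558668
d^2_{1,-2}(1.6975) = -0.558668
D = (+0.921378+0.388668i)·(-0.558668)·(-0.998017+0.062951i) = +0.527392+0.184302i

Wigner D-matrix element, Re=0.5274 Im=0.1843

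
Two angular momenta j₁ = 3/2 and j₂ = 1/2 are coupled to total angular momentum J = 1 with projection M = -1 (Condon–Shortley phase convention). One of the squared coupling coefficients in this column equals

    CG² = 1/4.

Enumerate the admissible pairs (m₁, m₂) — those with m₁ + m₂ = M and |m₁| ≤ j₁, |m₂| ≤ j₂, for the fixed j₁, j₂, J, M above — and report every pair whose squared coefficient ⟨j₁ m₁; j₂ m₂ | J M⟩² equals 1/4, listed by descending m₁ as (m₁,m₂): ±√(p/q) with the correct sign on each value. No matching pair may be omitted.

Admissible pairs with m₁+m₂ = M = -1: (-3/2,1/2), (-1/2,-1/2)
  (m₁,m₂)=(-1/2,-1/2): CG² = 1/4, CG = +√(1/4)   ← matches the target
  (m₁,m₂)=(-3/2,1/2): CG² = 3/4, CG = −√(3/4)
Pairs with CG² = 1/4: (-1/2,-1/2): +√(1/4)

(-1/2,-1/2): +√(1/4)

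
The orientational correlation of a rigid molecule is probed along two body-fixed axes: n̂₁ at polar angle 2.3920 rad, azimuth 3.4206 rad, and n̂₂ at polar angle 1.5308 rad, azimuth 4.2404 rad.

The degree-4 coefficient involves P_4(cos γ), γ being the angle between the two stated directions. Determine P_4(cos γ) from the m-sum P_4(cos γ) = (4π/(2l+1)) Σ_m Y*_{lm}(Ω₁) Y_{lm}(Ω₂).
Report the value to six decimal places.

Term-by-term m-sum for l=4 (normalisation 4π/9 = 1.396263):
  m=-4: Y*=+0.041891+0.085675i  Y=-0.137571+0.419118i  product -0.041671+0.005771i
  m=-3: Y*=+0.194062+0.215209i  Y=+0.049332-0.007700i  product +0.011230+0.009122i
  m=-2: Y*=+0.362333+0.226164i  Y=+0.193715+0.267469i  product +0.009698+0.140724i
  m=-1: Y*=+0.170206+0.048761i  Y=+0.025685-0.050317i  product +0.006825-0.007312i
  m=+0: Y*=-0.320142-0.000000i  Y=+0.312292+0.000000i  product -0.099978-0.000000i
  m=+1: Y*=-0.170206+0.048761i  Y=-0.025685-0.050317i  product +0.006825+0.007312i
  m=+2: Y*=+0.362333-0.226164i  Y=+0.193715-0.267469i  product +0.009698-0.140724i
  m=+3: Y*=-0.194062+0.215209i  Y=-0.049332-0.007700i  product +0.011230-0.009122i
  m=+4: Y*=+0.041891-0.085675i  Y=-0.137571-0.419118i  product -0.041671-0.005771i
Σ over m = -0.127813-0.000000i; ×(4π/9) → -0.178461-0.000000i. Real part: -0.178461

-0.178461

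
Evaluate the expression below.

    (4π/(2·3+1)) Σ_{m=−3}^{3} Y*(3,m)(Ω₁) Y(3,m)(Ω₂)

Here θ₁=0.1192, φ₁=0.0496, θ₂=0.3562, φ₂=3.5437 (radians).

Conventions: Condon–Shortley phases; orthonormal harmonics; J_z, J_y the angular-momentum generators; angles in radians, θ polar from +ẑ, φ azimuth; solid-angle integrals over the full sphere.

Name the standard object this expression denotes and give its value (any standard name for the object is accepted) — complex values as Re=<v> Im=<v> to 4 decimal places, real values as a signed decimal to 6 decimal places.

Legendre polynomial (addition theorem), +0.434811

This sum is the spherical-harmonic addition theorem: it equals the Legendre polynomial P_l(cos γ) of the angle γ between the two directions.
Addition theorem: P_3(cos γ) = (4π/7) Σ_m Y*_{lm}(Ω₁) Y_{lm}(Ω₂), m = −3…3:
  m=-3: (0.00069 + 0.00010j) × (-0.00631 + 0.01653j) = -0.00001 + 0.00001j  (running Σ = -0.00001 + 0.00001j)
  m=-2: (0.01428 + 0.00142j) × (0.08080 - 0.08390j) = 0.00127 - 0.00108j  (running Σ = 0.00127 - 0.00107j)
  m=-1: (0.15082 + 0.00749j) × (-0.35178 + 0.14960j) = -0.05418 + 0.01993j  (running Σ = -0.05291 + 0.01886j)
  m=0: (0.71486 + 0.00000j) × (0.48685 + 0.00000j) = 0.34803 + 0.00000j  (running Σ = 0.29512 + 0.01886j)
  m=1: (-0.15082 + 0.00749j) × (0.35178 + 0.14960j) = -0.05418 - 0.01993j  (running Σ = 0.24094 - 0.00107j)
  m=2: (0.01428 - 0.00142j) × (0.08080 + 0.08390j) = 0.00127 + 0.00108j  (running Σ = 0.24221 + 0.00001j)
  m=3: (-0.00069 + 0.00010j) × (0.00631 + 0.01653j) = -0.00001 - 0.00001j  (running Σ = 0.24221 - 0.00000j)
Accumulated sum 0.24221 - 0.00000j; after 4π/(2l+1) scaling, 0.43481 - 0.00000j ⇒ P_3 = 0.434811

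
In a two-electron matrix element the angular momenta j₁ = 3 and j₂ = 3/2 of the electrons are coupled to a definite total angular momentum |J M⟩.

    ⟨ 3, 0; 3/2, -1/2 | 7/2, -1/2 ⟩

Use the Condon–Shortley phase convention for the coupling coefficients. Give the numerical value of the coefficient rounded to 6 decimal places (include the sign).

+0.308607  (= +√(2/21))

√[8·1!5!2!/9! · 3!3!1!2!3!4!] = √(384/7)
  +(−1)^0/∏(0,1,3,1,2,1)! = 1/12  (running 1/12)
  +(−1)^1/∏(1,0,2,0,3,2)! = -1/24  (running 1/24)
⟨..|..⟩ = √(384/7)·(1/24) = +0.308607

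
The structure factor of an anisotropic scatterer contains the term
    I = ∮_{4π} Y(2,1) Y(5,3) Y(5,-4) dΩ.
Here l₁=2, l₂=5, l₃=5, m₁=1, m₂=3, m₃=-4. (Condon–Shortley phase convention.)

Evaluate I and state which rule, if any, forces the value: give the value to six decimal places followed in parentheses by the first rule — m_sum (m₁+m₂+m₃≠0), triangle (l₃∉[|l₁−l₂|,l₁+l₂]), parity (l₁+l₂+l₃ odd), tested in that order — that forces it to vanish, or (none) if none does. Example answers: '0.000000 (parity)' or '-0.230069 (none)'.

0.196098 (none)

Checks pass: Σm=0; 12 even; l₃=5∈[3,7].
(2·2+1)(2·5+1)(2·5+1) = 605
Δ: 2! 2! 8! / 13! → 1/38610
sum: t=0:+1/2880 t=1:−1/576 t=2:+1/2880 = -1/960
3j²(2 5 5; 0 0 0) = Δ·Π!·Σ² = 10/429  (sign +1)
sum: t=0:+1/80640 t=1:−1/10080 = -1/11520
3j²(2 5 5; 1 3 -4) = Δ·Π!·Σ² = 49/1430  (sign +1)
combine: 4πI² = 605·10/429·49/1430 = 245/507
take √, sign +1: I = 0.19609844
No selection rule forces the value: the integral is nonzero (none).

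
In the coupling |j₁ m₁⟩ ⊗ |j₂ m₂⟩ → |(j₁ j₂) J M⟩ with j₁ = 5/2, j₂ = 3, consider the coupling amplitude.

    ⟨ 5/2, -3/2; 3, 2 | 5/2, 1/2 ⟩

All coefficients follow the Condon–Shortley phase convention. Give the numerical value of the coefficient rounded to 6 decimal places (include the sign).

−√(1/14) ≈ -0.267261

√[6·3!2!3!/9! · 1!4!5!1!3!2!] = √(288/7)
  +(−1)^2/∏(2,1,2,3,0,0)! = 1/24  (running 1/24)
  +(−1)^3/∏(3,0,1,2,1,1)! = -1/12  (running -1/24)
⟨..|..⟩ = √(288/7)·(-1/24) = -0.267261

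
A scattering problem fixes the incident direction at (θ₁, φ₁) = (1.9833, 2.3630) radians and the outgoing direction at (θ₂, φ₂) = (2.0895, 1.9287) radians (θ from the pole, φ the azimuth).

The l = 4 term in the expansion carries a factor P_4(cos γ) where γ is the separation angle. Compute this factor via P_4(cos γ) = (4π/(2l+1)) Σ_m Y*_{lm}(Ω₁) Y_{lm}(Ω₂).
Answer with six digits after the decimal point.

0.338621

Addition theorem: P_4(cos γ) = (4π/9) Σ_m Y*_{lm}(Ω₁) Y_{lm}(Ω₂), m = −4…4:
  term(m=-4) = -0.012998+0.077386i   from Y*(Ω₁)=-0.311597-0.008484i, Y(Ω₂)=+0.034924-0.249304i
  term(m=-3) = +0.041511+0.151225i   from Y*(Ω₁)=-0.267192-0.278331i, Y(Ω₂)=-0.357263-0.193824i
  term(m=-2) = +0.004122+0.004873i   from Y*(Ω₁)=+0.000478-0.035111i, Y(Ω₂)=-0.137153+0.119278i
  term(m=-1) = +0.077026+0.035727i   from Y*(Ω₁)=-0.231921+0.228786i, Y(Ω₂)=-0.091303-0.244118i
  term(m=+0) = +0.023197+0.000000i   from Y*(Ω₁)=-0.097068-0.000000i, Y(Ω₂)=-0.238973+0.000000i
  term(m=+1) = +0.077026-0.035727i   from Y*(Ω₁)=+0.231921+0.228786i, Y(Ω₂)=+0.091303-0.244118i
  term(m=+2) = +0.004122-0.004873i   from Y*(Ω₁)=+0.000478+0.035111i, Y(Ω₂)=-0.137153-0.119278i
  term(m=+3) = +0.041511-0.151225i   from Y*(Ω₁)=+0.267192-0.278331i, Y(Ω₂)=+0.357263-0.193824i
  term(m=+4) = -0.012998-0.077386i   from Y*(Ω₁)=-0.311597+0.008484i, Y(Ω₂)=+0.034924+0.249304i
Accumulated sum +0.242519+0.000000i; after 4π/(2l+1) scaling, +0.338621+0.000000i ⇒ P_4 = 0.338621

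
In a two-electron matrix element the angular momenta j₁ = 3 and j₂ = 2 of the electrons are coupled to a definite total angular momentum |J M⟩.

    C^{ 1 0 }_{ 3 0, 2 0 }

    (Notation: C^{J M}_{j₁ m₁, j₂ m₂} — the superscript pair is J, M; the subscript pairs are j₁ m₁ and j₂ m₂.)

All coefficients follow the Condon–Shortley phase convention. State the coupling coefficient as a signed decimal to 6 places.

j₁+j₂−J=4  J+j₁−j₂=2  J−j₁+j₂=0  j₁+j₂+J+1=7
(j₁±m₁, j₂±m₂, J±M) = (3,3,2,2,1,1)
P² = 144/35
sum k=2..2:
  [2] +1/4 = 1/4
S = 1/4
C² = P²·S² = 9/35 ; C = +0.507093

+0.507093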